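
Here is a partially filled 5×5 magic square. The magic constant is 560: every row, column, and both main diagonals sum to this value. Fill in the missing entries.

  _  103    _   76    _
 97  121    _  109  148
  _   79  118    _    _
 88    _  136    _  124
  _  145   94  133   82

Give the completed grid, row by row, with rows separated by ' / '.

Row 2 needs 560; the known cells sum to 475, so (2,3) = 85.
Using row 5: 145 + 94 + 133 + 82 + ? → (5,1) = 560 − 454 = 106.
From column 2, 560 − (103 + 121 + 79 + 145) gives (4,2) = 112.
Column 3 must total 560; the given cells sum to 433, so (1,3) = 127.
The remaining cell in anti-diagonal is (1,5) = 560 − 445 = 115.
From row 1, 560 − (103 + 127 + 76 + 115) gives (1,1) = 139.
The remaining cell in row 4 is (4,4) = 560 − 460 = 100.
Using column 1: 139 + 97 + 88 + 106 + ? → (3,1) = 560 − 430 = 130.
Column 4: 76 + 109 + 100 + 133 + ? = 560, so (3,4) = 142.
Column 5 needs 560; the known cells sum to 469, so (3,5) = 91.

139 103 127 76 115 / 97 121 85 109 148 / 130 79 118 142 91 / 88 112 136 100 124 / 106 145 94 133 82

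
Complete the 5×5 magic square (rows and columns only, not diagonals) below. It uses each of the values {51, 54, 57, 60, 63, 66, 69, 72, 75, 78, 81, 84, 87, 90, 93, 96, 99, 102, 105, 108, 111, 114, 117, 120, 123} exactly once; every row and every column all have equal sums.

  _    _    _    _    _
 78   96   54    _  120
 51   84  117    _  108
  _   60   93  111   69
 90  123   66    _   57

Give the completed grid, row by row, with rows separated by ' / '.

The 25 entries sum to 2175, so each line sums to 2175/5 = 435.
From row 2, 435 − (78 + 96 + 54 + 120) gives (2,4) = 87.
Row 3: 51 + 84 + 117 + 108 + ? = 435, so (3,4) = 75.
Row 4 must total 435; the given cells sum to 333, so (4,1) = 102.
Row 5 needs 435; the known cells sum to 336, so (5,4) = 99.
Using column 1: 78 + 51 + 102 + 90 + ? → (1,1) = 435 − 321 = 114.
Column 2 must total 435; the given cells sum to 363, so (1,2) = 72.
Column 3: 54 + 117 + 93 + 66 + ? = 435, so (1,3) = 105.
Using column 4: 87 + 75 + 111 + 99 + ? → (1,4) = 435 − 372 = 63.
Column 5 needs 435; the known cells sum to 354, so (1,5) = 81.

114 72 105 63 81 / 78 96 54 87 120 / 51 84 117 75 108 / 102 60 93 111 69 / 90 123 66 99 57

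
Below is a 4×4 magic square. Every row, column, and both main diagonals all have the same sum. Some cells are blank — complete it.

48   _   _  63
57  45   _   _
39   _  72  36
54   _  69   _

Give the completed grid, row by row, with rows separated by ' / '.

Column 1 is already complete: 48 + 57 + 39 + 54 = 198, so that is the magic constant.
Row 3 must total 198; the given cells sum to 147, so (3,2) = 51.
The remaining cell in main diagonal is (4,4) = 198 − 165 = 33.
Anti-diagonal must total 198; the given cells sum to 168, so (2,3) = 30.
From row 2, 198 − (57 + 45 + 30) gives (2,4) = 66.
Row 4 needs 198; the known cells sum to 156, so (4,2) = 42.
The remaining cell in column 2 is (1,2) = 198 − 138 = 60.
Column 3: 30 + 72 + 69 + ? = 198, so (1,3) = 27.

48 60 27 63 / 57 45 30 66 / 39 51 72 36 / 54 42 69 33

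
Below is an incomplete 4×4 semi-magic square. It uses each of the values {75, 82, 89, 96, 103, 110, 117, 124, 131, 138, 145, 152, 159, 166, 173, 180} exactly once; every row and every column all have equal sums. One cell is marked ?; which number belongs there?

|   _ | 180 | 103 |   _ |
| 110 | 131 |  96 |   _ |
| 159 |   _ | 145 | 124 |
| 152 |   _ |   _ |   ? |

75

The 16 entries sum to 2040, so each line sums to 2040/4 = 510.
Row 2 must total 510; the given cells sum to 337, so (2,4) = 173.
From row 3, 510 − (159 + 145 + 124) gives (3,2) = 82.
Column 1 needs 510; the known cells sum to 421, so (1,1) = 89.
Column 2 needs 510; the known cells sum to 393, so (4,2) = 117.
Column 3 needs 510; the known cells sum to 344, so (4,3) = 166.
From row 1, 510 − (89 + 180 + 103) gives (1,4) = 138.
Row 4: 152 + 117 + 166 + ? = 510, so (4,4) = 75.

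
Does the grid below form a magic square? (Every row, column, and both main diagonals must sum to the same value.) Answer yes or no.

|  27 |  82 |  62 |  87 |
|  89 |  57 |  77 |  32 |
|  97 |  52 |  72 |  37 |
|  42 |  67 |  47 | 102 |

Row 1: 27 + 82 + 62 + 87 = 258.
Row 2: 89 + 57 + 77 + 32 = 255.
Row 3: 97 + 52 + 72 + 37 = 258.
Row 4: 42 + 67 + 47 + 102 = 258.
Column 1: 27 + 89 + 97 + 42 = 255.
Column 2: 82 + 57 + 52 + 67 = 258.
Column 3: 62 + 77 + 72 + 47 = 258.
Column 4: 87 + 32 + 37 + 102 = 258.
Main diagonal: 27 + 57 + 72 + 102 = 258.
Anti-diagonal: 87 + 77 + 52 + 42 = 258.

No — column 1 sums to 255 but anti-diagonal sums to 258.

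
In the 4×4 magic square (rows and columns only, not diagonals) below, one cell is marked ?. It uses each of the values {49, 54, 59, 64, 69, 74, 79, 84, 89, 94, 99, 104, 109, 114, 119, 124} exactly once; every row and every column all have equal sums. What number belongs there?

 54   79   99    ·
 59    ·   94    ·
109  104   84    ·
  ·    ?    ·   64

The 16 entries sum to 1384, so each line sums to 1384/4 = 346.
From row 1, 346 − (54 + 79 + 99) gives (1,4) = 114.
Using row 3: 109 + 104 + 84 + ? → (3,4) = 346 − 297 = 49.
The remaining cell in column 1 is (4,1) = 346 − 222 = 124.
Column 3 must total 346; the given cells sum to 277, so (4,3) = 69.
Column 4 must total 346; the given cells sum to 227, so (2,4) = 119.
Row 2 must total 346; the given cells sum to 272, so (2,2) = 74.
The remaining cell in row 4 is (4,2) = 346 − 257 = 89.

89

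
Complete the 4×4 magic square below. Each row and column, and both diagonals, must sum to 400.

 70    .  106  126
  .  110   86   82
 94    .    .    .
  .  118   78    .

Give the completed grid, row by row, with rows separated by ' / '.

Row 1 must total 400; the given cells sum to 302, so (1,2) = 98.
Row 2: 110 + 86 + 82 + ? = 400, so (2,1) = 122.
The remaining cell in column 1 is (4,1) = 400 − 286 = 114.
Column 2: 98 + 110 + 118 + ? = 400, so (3,2) = 74.
Using column 3: 106 + 86 + 78 + ? → (3,3) = 400 − 270 = 130.
Main diagonal must total 400; the given cells sum to 310, so (4,4) = 90.
Row 3 needs 400; the known cells sum to 298, so (3,4) = 102.

70 98 106 126 / 122 110 86 82 / 94 74 130 102 / 114 118 78 90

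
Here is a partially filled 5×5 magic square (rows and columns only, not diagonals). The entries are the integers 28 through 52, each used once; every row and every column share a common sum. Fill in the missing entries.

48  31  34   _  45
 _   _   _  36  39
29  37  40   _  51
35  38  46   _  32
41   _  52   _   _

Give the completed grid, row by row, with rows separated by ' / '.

48 31 34 42 45 / 47 50 28 36 39 / 29 37 40 43 51 / 35 38 46 49 32 / 41 44 52 30 33

The entries are 28 through 52, which sum to 1000, so each line sums to 1000/5 = 200.
The remaining cell in row 1 is (1,4) = 200 − 158 = 42.
The remaining cell in row 3 is (3,4) = 200 − 157 = 43.
Row 4 must total 200; the given cells sum to 151, so (4,4) = 49.
The remaining cell in column 1 is (2,1) = 200 − 153 = 47.
Using column 3: 34 + 40 + 46 + 52 + ? → (2,3) = 200 − 172 = 28.
From column 4, 200 − (42 + 36 + 43 + 49) gives (5,4) = 30.
From column 5, 200 − (45 + 39 + 51 + 32) gives (5,5) = 33.
The remaining cell in row 2 is (2,2) = 200 − 150 = 50.
Row 5 must total 200; the given cells sum to 156, so (5,2) = 44.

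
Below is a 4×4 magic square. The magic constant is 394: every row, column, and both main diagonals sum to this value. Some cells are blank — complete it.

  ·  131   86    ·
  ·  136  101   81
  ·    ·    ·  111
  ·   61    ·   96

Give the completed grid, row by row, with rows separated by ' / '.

Row 2 must total 394; the given cells sum to 318, so (2,1) = 76.
From column 2, 394 − (131 + 136 + 61) gives (3,2) = 66.
The remaining cell in column 4 is (1,4) = 394 − 288 = 106.
Anti-diagonal: 106 + 101 + 66 + ? = 394, so (4,1) = 121.
Row 1: 131 + 86 + 106 + ? = 394, so (1,1) = 71.
Row 4: 121 + 61 + 96 + ? = 394, so (4,3) = 116.
Column 1 must total 394; the given cells sum to 268, so (3,1) = 126.
Column 3 must total 394; the given cells sum to 303, so (3,3) = 91.

71 131 86 106 / 76 136 101 81 / 126 66 91 111 / 121 61 116 96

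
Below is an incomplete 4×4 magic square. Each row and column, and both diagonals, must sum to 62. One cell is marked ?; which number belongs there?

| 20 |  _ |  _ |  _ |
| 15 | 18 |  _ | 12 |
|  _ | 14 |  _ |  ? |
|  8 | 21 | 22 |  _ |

16

The remaining cell in row 2 is (2,3) = 62 − 45 = 17.
Using row 4: 8 + 21 + 22 + ? → (4,4) = 62 − 51 = 11.
Column 1: 20 + 15 + 8 + ? = 62, so (3,1) = 19.
Column 2: 18 + 14 + 21 + ? = 62, so (1,2) = 9.
Main diagonal: 20 + 18 + 11 + ? = 62, so (3,3) = 13.
The remaining cell in anti-diagonal is (1,4) = 62 − 39 = 23.
Row 1 needs 62; the known cells sum to 52, so (1,3) = 10.
Using row 3: 19 + 14 + 13 + ? → (3,4) = 62 − 46 = 16.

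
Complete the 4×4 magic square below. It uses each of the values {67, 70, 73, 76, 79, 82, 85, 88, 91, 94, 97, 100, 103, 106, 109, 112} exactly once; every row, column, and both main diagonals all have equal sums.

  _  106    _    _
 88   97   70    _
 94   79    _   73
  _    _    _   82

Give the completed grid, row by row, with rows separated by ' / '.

The 16 entries sum to 1432, so each line sums to 1432/4 = 358.
Row 2 needs 358; the known cells sum to 255, so (2,4) = 103.
Using row 3: 94 + 79 + 73 + ? → (3,3) = 358 − 246 = 112.
Column 2 must total 358; the given cells sum to 282, so (4,2) = 76.
Column 4 must total 358; the given cells sum to 258, so (1,4) = 100.
Main diagonal needs 358; the known cells sum to 291, so (1,1) = 67.
Anti-diagonal: 100 + 70 + 79 + ? = 358, so (4,1) = 109.
Using row 1: 67 + 106 + 100 + ? → (1,3) = 358 − 273 = 85.
Using row 4: 109 + 76 + 82 + ? → (4,3) = 358 − 267 = 91.

67 106 85 100 / 88 97 70 103 / 94 79 112 73 / 109 76 91 82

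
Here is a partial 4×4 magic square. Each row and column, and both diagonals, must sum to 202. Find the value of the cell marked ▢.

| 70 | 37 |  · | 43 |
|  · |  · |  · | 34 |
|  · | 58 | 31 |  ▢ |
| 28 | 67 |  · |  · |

64

From row 1, 202 − (70 + 37 + 43) gives (1,3) = 52.
The remaining cell in column 2 is (2,2) = 202 − 162 = 40.
Main diagonal needs 202; the known cells sum to 141, so (4,4) = 61.
Anti-diagonal must total 202; the given cells sum to 129, so (2,3) = 73.
Row 2 must total 202; the given cells sum to 147, so (2,1) = 55.
Row 4 must total 202; the given cells sum to 156, so (4,3) = 46.
From column 1, 202 − (70 + 55 + 28) gives (3,1) = 49.
The remaining cell in column 4 is (3,4) = 202 − 138 = 64.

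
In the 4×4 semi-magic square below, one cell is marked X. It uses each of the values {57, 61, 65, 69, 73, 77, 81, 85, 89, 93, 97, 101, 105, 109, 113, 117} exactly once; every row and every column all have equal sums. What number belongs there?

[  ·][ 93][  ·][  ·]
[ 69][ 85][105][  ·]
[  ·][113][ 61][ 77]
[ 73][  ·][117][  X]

101

The 16 entries sum to 1392, so each line sums to 1392/4 = 348.
Row 2 must total 348; the given cells sum to 259, so (2,4) = 89.
Row 3 needs 348; the known cells sum to 251, so (3,1) = 97.
Using column 1: 69 + 97 + 73 + ? → (1,1) = 348 − 239 = 109.
Column 2: 93 + 85 + 113 + ? = 348, so (4,2) = 57.
Column 3 must total 348; the given cells sum to 283, so (1,3) = 65.
From row 1, 348 − (109 + 93 + 65) gives (1,4) = 81.
The remaining cell in row 4 is (4,4) = 348 − 247 = 101.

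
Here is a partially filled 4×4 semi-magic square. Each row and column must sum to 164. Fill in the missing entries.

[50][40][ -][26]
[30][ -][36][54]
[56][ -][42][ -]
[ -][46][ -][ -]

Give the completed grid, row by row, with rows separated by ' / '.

Row 1: 50 + 40 + 26 + ? = 164, so (1,3) = 48.
From row 2, 164 − (30 + 36 + 54) gives (2,2) = 44.
From column 1, 164 − (50 + 30 + 56) gives (4,1) = 28.
The remaining cell in column 2 is (3,2) = 164 − 130 = 34.
Using column 3: 48 + 36 + 42 + ? → (4,3) = 164 − 126 = 38.
Using row 3: 56 + 34 + 42 + ? → (3,4) = 164 − 132 = 32.
From row 4, 164 − (28 + 46 + 38) gives (4,4) = 52.

50 40 48 26 / 30 44 36 54 / 56 34 42 32 / 28 46 38 52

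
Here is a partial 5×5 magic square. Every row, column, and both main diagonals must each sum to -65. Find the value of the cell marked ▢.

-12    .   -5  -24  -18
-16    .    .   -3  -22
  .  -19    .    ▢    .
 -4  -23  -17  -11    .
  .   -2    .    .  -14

Row 1 needs -65; the known cells sum to -59, so (1,2) = -6.
Row 4 needs -65; the known cells sum to -55, so (4,5) = -10.
Column 2 must total -65; the given cells sum to -50, so (2,2) = -15.
Column 5 needs -65; the known cells sum to -64, so (3,5) = -1.
Main diagonal: -12 + (-15) + (-11) + (-14) + ? = -65, so (3,3) = -13.
Anti-diagonal must total -65; the given cells sum to -57, so (5,1) = -8.
Row 2 needs -65; the known cells sum to -56, so (2,3) = -9.
Using column 1: -12 + (-16) + (-4) + (-8) + ? → (3,1) = -65 − (-40) = -25.
Column 3 needs -65; the known cells sum to -44, so (5,3) = -21.
Row 3 needs -65; the known cells sum to -58, so (3,4) = -7.

-7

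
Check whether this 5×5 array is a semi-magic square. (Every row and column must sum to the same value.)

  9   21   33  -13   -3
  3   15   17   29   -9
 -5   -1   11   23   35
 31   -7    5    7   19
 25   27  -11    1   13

Row 1: 9 + 21 + 33 + (-13) + (-3) = 47.
Row 2: 3 + 15 + 17 + 29 + (-9) = 55.
Row 3: -5 + (-1) + 11 + 23 + 35 = 63.
Row 4: 31 + (-7) + 5 + 7 + 19 = 55.
Row 5: 25 + 27 + (-11) + 1 + 13 = 55.
Column 1: 9 + 3 + (-5) + 31 + 25 = 63.
Column 2: 21 + 15 + (-1) + (-7) + 27 = 55.
Column 3: 33 + 17 + 11 + 5 + (-11) = 55.
Column 4: -13 + 29 + 23 + 7 + 1 = 47.
Column 5: -3 + (-9) + 35 + 19 + 13 = 55.

No — row 4 sums to 55 but row 1 sums to 47.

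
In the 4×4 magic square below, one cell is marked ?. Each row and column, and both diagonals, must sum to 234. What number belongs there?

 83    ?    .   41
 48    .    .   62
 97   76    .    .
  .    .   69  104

The remaining cell in column 1 is (4,1) = 234 − 228 = 6.
Column 4 must total 234; the given cells sum to 207, so (3,4) = 27.
The remaining cell in anti-diagonal is (2,3) = 234 − 123 = 111.
Row 2 must total 234; the given cells sum to 221, so (2,2) = 13.
Row 3: 97 + 76 + 27 + ? = 234, so (3,3) = 34.
Using row 4: 6 + 69 + 104 + ? → (4,2) = 234 − 179 = 55.
The remaining cell in column 2 is (1,2) = 234 − 144 = 90.

90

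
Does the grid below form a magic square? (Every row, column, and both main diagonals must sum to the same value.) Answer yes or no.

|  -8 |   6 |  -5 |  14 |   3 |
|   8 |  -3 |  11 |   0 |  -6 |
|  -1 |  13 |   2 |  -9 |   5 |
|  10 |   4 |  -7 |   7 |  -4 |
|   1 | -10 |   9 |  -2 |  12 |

Yes

Row 1: -8 + 6 + (-5) + 14 + 3 = 10.
Row 2: 8 + (-3) + 11 + 0 + (-6) = 10.
Row 3: -1 + 13 + 2 + (-9) + 5 = 10.
Row 4: 10 + 4 + (-7) + 7 + (-4) = 10.
Row 5: 1 + (-10) + 9 + (-2) + 12 = 10.
Column 1: -8 + 8 + (-1) + 10 + 1 = 10.
Column 2: 6 + (-3) + 13 + 4 + (-10) = 10.
Column 3: -5 + 11 + 2 + (-7) + 9 = 10.
Column 4: 14 + 0 + (-9) + 7 + (-2) = 10.
Column 5: 3 + (-6) + 5 + (-4) + 12 = 10.
Main diagonal: -8 + (-3) + 2 + 7 + 12 = 10.
Anti-diagonal: 3 + 0 + 2 + 4 + 1 = 10.
All lines sum to 10.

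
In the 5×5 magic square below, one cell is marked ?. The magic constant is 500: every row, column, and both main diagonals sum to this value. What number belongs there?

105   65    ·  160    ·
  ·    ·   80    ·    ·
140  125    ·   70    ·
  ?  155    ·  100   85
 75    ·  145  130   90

45

The remaining cell in row 5 is (5,2) = 500 − 440 = 60.
Column 2 must total 500; the given cells sum to 405, so (2,2) = 95.
Using column 4: 160 + 70 + 100 + 130 + ? → (2,4) = 500 − 460 = 40.
The remaining cell in main diagonal is (3,3) = 500 − 390 = 110.
Anti-diagonal: 40 + 110 + 155 + 75 + ? = 500, so (1,5) = 120.
From row 1, 500 − (105 + 65 + 160 + 120) gives (1,3) = 50.
Row 3 needs 500; the known cells sum to 445, so (3,5) = 55.
From column 3, 500 − (50 + 80 + 110 + 145) gives (4,3) = 115.
Column 5: 120 + 55 + 85 + 90 + ? = 500, so (2,5) = 150.
Using row 2: 95 + 80 + 40 + 150 + ? → (2,1) = 500 − 365 = 135.
The remaining cell in row 4 is (4,1) = 500 − 455 = 45.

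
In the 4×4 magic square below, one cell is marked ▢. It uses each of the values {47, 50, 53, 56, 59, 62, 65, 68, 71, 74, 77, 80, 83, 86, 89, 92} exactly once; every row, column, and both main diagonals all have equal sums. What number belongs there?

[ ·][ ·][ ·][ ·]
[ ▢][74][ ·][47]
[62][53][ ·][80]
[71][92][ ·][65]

The 16 entries sum to 1112, so each line sums to 1112/4 = 278.
Row 3 must total 278; the given cells sum to 195, so (3,3) = 83.
Using row 4: 71 + 92 + 65 + ? → (4,3) = 278 − 228 = 50.
From column 2, 278 − (74 + 53 + 92) gives (1,2) = 59.
Column 4 must total 278; the given cells sum to 192, so (1,4) = 86.
Main diagonal must total 278; the given cells sum to 222, so (1,1) = 56.
The remaining cell in anti-diagonal is (2,3) = 278 − 210 = 68.
From row 1, 278 − (56 + 59 + 86) gives (1,3) = 77.
Row 2 needs 278; the known cells sum to 189, so (2,1) = 89.

89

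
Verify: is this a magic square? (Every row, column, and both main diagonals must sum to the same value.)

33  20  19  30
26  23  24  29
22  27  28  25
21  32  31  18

Yes

Row 1: 33 + 20 + 19 + 30 = 102.
Row 2: 26 + 23 + 24 + 29 = 102.
Row 3: 22 + 27 + 28 + 25 = 102.
Row 4: 21 + 32 + 31 + 18 = 102.
Column 1: 33 + 26 + 22 + 21 = 102.
Column 2: 20 + 23 + 27 + 32 = 102.
Column 3: 19 + 24 + 28 + 31 = 102.
Column 4: 30 + 29 + 25 + 18 = 102.
Main diagonal: 33 + 23 + 28 + 18 = 102.
Anti-diagonal: 30 + 24 + 27 + 21 = 102.
All lines sum to 102.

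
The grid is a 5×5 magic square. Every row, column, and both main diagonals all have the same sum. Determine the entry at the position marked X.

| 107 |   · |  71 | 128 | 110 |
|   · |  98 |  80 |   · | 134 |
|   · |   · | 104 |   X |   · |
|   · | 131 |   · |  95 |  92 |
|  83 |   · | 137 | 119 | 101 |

Main diagonal is complete and sums to 505; that is the magic constant.
The remaining cell in row 1 is (1,2) = 505 − 416 = 89.
Using row 5: 83 + 137 + 119 + 101 + ? → (5,2) = 505 − 440 = 65.
From column 2, 505 − (89 + 98 + 131 + 65) gives (3,2) = 122.
Column 3 needs 505; the known cells sum to 392, so (4,3) = 113.
Column 5 must total 505; the given cells sum to 437, so (3,5) = 68.
The remaining cell in anti-diagonal is (2,4) = 505 − 428 = 77.
The remaining cell in row 2 is (2,1) = 505 − 389 = 116.
Row 4 needs 505; the known cells sum to 431, so (4,1) = 74.
The remaining cell in column 1 is (3,1) = 505 − 380 = 125.
Column 4: 128 + 77 + 95 + 119 + ? = 505, so (3,4) = 86.

86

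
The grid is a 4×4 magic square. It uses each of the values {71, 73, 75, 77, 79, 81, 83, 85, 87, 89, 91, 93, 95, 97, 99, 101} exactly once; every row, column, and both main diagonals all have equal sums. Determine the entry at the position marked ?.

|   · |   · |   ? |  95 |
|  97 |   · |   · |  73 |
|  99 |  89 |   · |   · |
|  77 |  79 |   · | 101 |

93

The 16 entries sum to 1376, so each line sums to 1376/4 = 344.
Using row 4: 77 + 79 + 101 + ? → (4,3) = 344 − 257 = 87.
From column 1, 344 − (97 + 99 + 77) gives (1,1) = 71.
From column 4, 344 − (95 + 73 + 101) gives (3,4) = 75.
Using anti-diagonal: 95 + 89 + 77 + ? → (2,3) = 344 − 261 = 83.
Row 2 needs 344; the known cells sum to 253, so (2,2) = 91.
Row 3 must total 344; the given cells sum to 263, so (3,3) = 81.
Column 2 needs 344; the known cells sum to 259, so (1,2) = 85.
Column 3 needs 344; the known cells sum to 251, so (1,3) = 93.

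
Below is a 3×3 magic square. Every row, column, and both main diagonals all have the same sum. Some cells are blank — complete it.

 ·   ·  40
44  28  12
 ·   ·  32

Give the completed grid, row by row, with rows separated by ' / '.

Column 3 is already complete: 40 + 12 + 32 = 84, so that is the magic constant.
From main diagonal, 84 − (28 + 32) gives (1,1) = 24.
Anti-diagonal needs 84; the known cells sum to 68, so (3,1) = 16.
Row 1 must total 84; the given cells sum to 64, so (1,2) = 20.
Row 3: 16 + 32 + ? = 84, so (3,2) = 36.

24 20 40 / 44 28 12 / 16 36 32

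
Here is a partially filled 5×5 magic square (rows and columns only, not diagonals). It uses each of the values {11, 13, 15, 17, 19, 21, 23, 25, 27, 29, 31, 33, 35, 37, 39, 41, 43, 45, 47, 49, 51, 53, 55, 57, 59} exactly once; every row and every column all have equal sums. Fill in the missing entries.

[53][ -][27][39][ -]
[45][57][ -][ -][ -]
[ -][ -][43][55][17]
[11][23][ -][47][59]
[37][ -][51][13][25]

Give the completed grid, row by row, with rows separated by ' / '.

53 15 27 39 41 / 45 57 19 21 33 / 29 31 43 55 17 / 11 23 35 47 59 / 37 49 51 13 25

The 25 entries sum to 875, so each line sums to 875/5 = 175.
The remaining cell in row 4 is (4,3) = 175 − 140 = 35.
From row 5, 175 − (37 + 51 + 13 + 25) gives (5,2) = 49.
From column 1, 175 − (53 + 45 + 11 + 37) gives (3,1) = 29.
Column 3: 27 + 43 + 35 + 51 + ? = 175, so (2,3) = 19.
Column 4 needs 175; the known cells sum to 154, so (2,4) = 21.
Row 2 needs 175; the known cells sum to 142, so (2,5) = 33.
Row 3 must total 175; the given cells sum to 144, so (3,2) = 31.
Column 2 needs 175; the known cells sum to 160, so (1,2) = 15.
Column 5 must total 175; the given cells sum to 134, so (1,5) = 41.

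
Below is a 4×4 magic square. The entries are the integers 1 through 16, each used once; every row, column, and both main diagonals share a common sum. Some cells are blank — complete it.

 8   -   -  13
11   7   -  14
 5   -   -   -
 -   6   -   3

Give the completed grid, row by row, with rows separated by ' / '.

The entries are 1 through 16, which sum to 136, so each line sums to 136/4 = 34.
Row 2 must total 34; the given cells sum to 32, so (2,3) = 2.
Column 1 needs 34; the known cells sum to 24, so (4,1) = 10.
The remaining cell in column 4 is (3,4) = 34 − 30 = 4.
Main diagonal: 8 + 7 + 3 + ? = 34, so (3,3) = 16.
Using anti-diagonal: 13 + 2 + 10 + ? → (3,2) = 34 − 25 = 9.
Row 4: 10 + 6 + 3 + ? = 34, so (4,3) = 15.
Column 2 needs 34; the known cells sum to 22, so (1,2) = 12.
Using column 3: 2 + 16 + 15 + ? → (1,3) = 34 − 33 = 1.

8 12 1 13 / 11 7 2 14 / 5 9 16 4 / 10 6 15 3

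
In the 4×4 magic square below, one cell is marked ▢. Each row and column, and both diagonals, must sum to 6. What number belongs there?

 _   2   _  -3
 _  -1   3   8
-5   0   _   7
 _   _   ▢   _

1

Row 2 needs 6; the known cells sum to 10, so (2,1) = -4.
Row 3 needs 6; the known cells sum to 2, so (3,3) = 4.
The remaining cell in column 2 is (4,2) = 6 − 1 = 5.
Column 4 must total 6; the given cells sum to 12, so (4,4) = -6.
Main diagonal needs 6; the known cells sum to -3, so (1,1) = 9.
The remaining cell in anti-diagonal is (4,1) = 6 − 0 = 6.
The remaining cell in row 1 is (1,3) = 6 − 8 = -2.
Row 4: 6 + 5 + (-6) + ? = 6, so (4,3) = 1.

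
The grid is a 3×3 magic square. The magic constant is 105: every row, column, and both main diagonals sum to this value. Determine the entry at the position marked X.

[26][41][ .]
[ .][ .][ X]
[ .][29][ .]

23

Row 1: 26 + 41 + ? = 105, so (1,3) = 38.
From column 2, 105 − (41 + 29) gives (2,2) = 35.
Main diagonal: 26 + 35 + ? = 105, so (3,3) = 44.
Anti-diagonal: 38 + 35 + ? = 105, so (3,1) = 32.
Column 1 must total 105; the given cells sum to 58, so (2,1) = 47.
The remaining cell in column 3 is (2,3) = 105 − 82 = 23.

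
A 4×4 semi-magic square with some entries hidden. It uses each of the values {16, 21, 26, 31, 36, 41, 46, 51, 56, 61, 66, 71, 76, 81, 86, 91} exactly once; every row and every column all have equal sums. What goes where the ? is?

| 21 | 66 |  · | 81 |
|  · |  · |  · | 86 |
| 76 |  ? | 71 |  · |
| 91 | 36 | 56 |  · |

51

The 16 entries sum to 856, so each line sums to 856/4 = 214.
Using row 1: 21 + 66 + 81 + ? → (1,3) = 214 − 168 = 46.
Row 4 must total 214; the given cells sum to 183, so (4,4) = 31.
Column 1 must total 214; the given cells sum to 188, so (2,1) = 26.
Using column 3: 46 + 71 + 56 + ? → (2,3) = 214 − 173 = 41.
From column 4, 214 − (81 + 86 + 31) gives (3,4) = 16.
Row 2 must total 214; the given cells sum to 153, so (2,2) = 61.
From row 3, 214 − (76 + 71 + 16) gives (3,2) = 51.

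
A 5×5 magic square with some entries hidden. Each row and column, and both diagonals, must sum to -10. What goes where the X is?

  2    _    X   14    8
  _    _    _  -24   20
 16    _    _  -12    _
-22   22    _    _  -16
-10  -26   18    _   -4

-20

Row 5: -10 + (-26) + 18 + (-4) + ? = -10, so (5,4) = 12.
The remaining cell in column 1 is (2,1) = -10 − (-14) = 4.
From column 4, -10 − (14 + (-24) + (-12) + 12) gives (4,4) = 0.
Column 5 needs -10; the known cells sum to 8, so (3,5) = -18.
Using anti-diagonal: 8 + (-24) + 22 + (-10) + ? → (3,3) = -10 − (-4) = -6.
The remaining cell in row 3 is (3,2) = -10 − (-20) = 10.
From row 4, -10 − (-22 + 22 + 0 + (-16)) gives (4,3) = 6.
Using main diagonal: 2 + (-6) + 0 + (-4) + ? → (2,2) = -10 − (-8) = -2.
From row 2, -10 − (4 + (-2) + (-24) + 20) gives (2,3) = -8.
From column 2, -10 − (-2 + 10 + 22 + (-26)) gives (1,2) = -14.
Column 3 needs -10; the known cells sum to 10, so (1,3) = -20.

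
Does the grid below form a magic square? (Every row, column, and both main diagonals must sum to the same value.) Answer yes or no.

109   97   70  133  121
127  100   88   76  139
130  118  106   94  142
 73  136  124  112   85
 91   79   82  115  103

Row 1: 109 + 97 + 70 + 133 + 121 = 530.
Row 2: 127 + 100 + 88 + 76 + 139 = 530.
Row 3: 130 + 118 + 106 + 94 + 142 = 590.
Row 4: 73 + 136 + 124 + 112 + 85 = 530.
Row 5: 91 + 79 + 82 + 115 + 103 = 470.
Column 1: 109 + 127 + 130 + 73 + 91 = 530.
Column 2: 97 + 100 + 118 + 136 + 79 = 530.
Column 3: 70 + 88 + 106 + 124 + 82 = 470.
Column 4: 133 + 76 + 94 + 112 + 115 = 530.
Column 5: 121 + 139 + 142 + 85 + 103 = 590.
Main diagonal: 109 + 100 + 106 + 112 + 103 = 530.
Anti-diagonal: 121 + 76 + 106 + 136 + 91 = 530.

No — column 5 sums to 590 but main diagonal sums to 530.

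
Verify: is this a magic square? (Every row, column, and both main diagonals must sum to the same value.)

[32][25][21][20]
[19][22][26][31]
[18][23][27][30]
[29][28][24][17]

Yes

Row 1: 32 + 25 + 21 + 20 = 98.
Row 2: 19 + 22 + 26 + 31 = 98.
Row 3: 18 + 23 + 27 + 30 = 98.
Row 4: 29 + 28 + 24 + 17 = 98.
Column 1: 32 + 19 + 18 + 29 = 98.
Column 2: 25 + 22 + 23 + 28 = 98.
Column 3: 21 + 26 + 27 + 24 = 98.
Column 4: 20 + 31 + 30 + 17 = 98.
Main diagonal: 32 + 22 + 27 + 17 = 98.
Anti-diagonal: 20 + 26 + 23 + 29 = 98.
All lines sum to 98.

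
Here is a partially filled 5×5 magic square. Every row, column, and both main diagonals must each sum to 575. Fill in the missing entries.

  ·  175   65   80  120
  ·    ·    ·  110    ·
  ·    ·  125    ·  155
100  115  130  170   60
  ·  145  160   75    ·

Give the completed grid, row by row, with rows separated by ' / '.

Row 1 must total 575; the given cells sum to 440, so (1,1) = 135.
Column 3 must total 575; the given cells sum to 480, so (2,3) = 95.
Using column 4: 80 + 110 + 170 + 75 + ? → (3,4) = 575 − 435 = 140.
Using anti-diagonal: 120 + 110 + 125 + 115 + ? → (5,1) = 575 − 470 = 105.
From row 5, 575 − (105 + 145 + 160 + 75) gives (5,5) = 90.
Using column 5: 120 + 155 + 60 + 90 + ? → (2,5) = 575 − 425 = 150.
From main diagonal, 575 − (135 + 125 + 170 + 90) gives (2,2) = 55.
Row 2 must total 575; the given cells sum to 410, so (2,1) = 165.
The remaining cell in column 1 is (3,1) = 575 − 505 = 70.
From column 2, 575 − (175 + 55 + 115 + 145) gives (3,2) = 85.

135 175 65 80 120 / 165 55 95 110 150 / 70 85 125 140 155 / 100 115 130 170 60 / 105 145 160 75 90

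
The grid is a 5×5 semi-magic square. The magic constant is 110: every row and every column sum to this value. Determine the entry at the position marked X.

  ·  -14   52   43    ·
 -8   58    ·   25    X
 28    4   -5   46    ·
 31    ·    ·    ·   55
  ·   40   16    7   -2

1

Using row 3: 28 + 4 + (-5) + 46 + ? → (3,5) = 110 − 73 = 37.
From row 5, 110 − (40 + 16 + 7 + (-2)) gives (5,1) = 49.
Column 1 must total 110; the given cells sum to 100, so (1,1) = 10.
Column 2: -14 + 58 + 4 + 40 + ? = 110, so (4,2) = 22.
Column 4 must total 110; the given cells sum to 121, so (4,4) = -11.
Row 1: 10 + (-14) + 52 + 43 + ? = 110, so (1,5) = 19.
Using row 4: 31 + 22 + (-11) + 55 + ? → (4,3) = 110 − 97 = 13.
From column 3, 110 − (52 + (-5) + 13 + 16) gives (2,3) = 34.
Column 5 must total 110; the given cells sum to 109, so (2,5) = 1.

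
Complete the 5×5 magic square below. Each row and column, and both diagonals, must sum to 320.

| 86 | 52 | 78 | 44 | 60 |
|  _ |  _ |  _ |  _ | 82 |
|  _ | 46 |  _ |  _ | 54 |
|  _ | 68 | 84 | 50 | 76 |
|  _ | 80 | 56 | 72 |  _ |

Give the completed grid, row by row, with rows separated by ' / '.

86 52 78 44 60 / 58 74 40 66 82 / 70 46 62 88 54 / 42 68 84 50 76 / 64 80 56 72 48

Row 4: 68 + 84 + 50 + 76 + ? = 320, so (4,1) = 42.
Column 2 must total 320; the given cells sum to 246, so (2,2) = 74.
Column 5 needs 320; the known cells sum to 272, so (5,5) = 48.
From main diagonal, 320 − (86 + 74 + 50 + 48) gives (3,3) = 62.
Row 5 must total 320; the given cells sum to 256, so (5,1) = 64.
Column 3 needs 320; the known cells sum to 280, so (2,3) = 40.
Anti-diagonal must total 320; the given cells sum to 254, so (2,4) = 66.
Row 2 needs 320; the known cells sum to 262, so (2,1) = 58.
Column 1: 86 + 58 + 42 + 64 + ? = 320, so (3,1) = 70.
Using column 4: 44 + 66 + 50 + 72 + ? → (3,4) = 320 − 232 = 88.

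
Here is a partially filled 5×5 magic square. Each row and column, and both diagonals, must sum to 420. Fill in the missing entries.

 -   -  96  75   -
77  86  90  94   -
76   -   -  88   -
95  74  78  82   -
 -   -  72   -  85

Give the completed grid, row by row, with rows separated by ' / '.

83 87 96 75 79 / 77 86 90 94 73 / 76 80 84 88 92 / 95 74 78 82 91 / 89 93 72 81 85

Row 2: 77 + 86 + 90 + 94 + ? = 420, so (2,5) = 73.
From row 4, 420 − (95 + 74 + 78 + 82) gives (4,5) = 91.
From column 3, 420 − (96 + 90 + 78 + 72) gives (3,3) = 84.
The remaining cell in column 4 is (5,4) = 420 − 339 = 81.
The remaining cell in main diagonal is (1,1) = 420 − 337 = 83.
Column 1 must total 420; the given cells sum to 331, so (5,1) = 89.
Anti-diagonal must total 420; the given cells sum to 341, so (1,5) = 79.
From row 1, 420 − (83 + 96 + 75 + 79) gives (1,2) = 87.
The remaining cell in row 5 is (5,2) = 420 − 327 = 93.
The remaining cell in column 2 is (3,2) = 420 − 340 = 80.
Column 5 needs 420; the known cells sum to 328, so (3,5) = 92.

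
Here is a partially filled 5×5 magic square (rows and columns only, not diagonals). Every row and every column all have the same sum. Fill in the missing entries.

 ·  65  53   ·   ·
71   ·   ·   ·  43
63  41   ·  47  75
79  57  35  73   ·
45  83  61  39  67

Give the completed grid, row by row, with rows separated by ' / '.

37 65 53 81 59 / 71 49 77 55 43 / 63 41 69 47 75 / 79 57 35 73 51 / 45 83 61 39 67

Row 5 is already complete: 45 + 83 + 61 + 39 + 67 = 295, so that is the magic constant.
From row 3, 295 − (63 + 41 + 47 + 75) gives (3,3) = 69.
Row 4: 79 + 57 + 35 + 73 + ? = 295, so (4,5) = 51.
Using column 1: 71 + 63 + 79 + 45 + ? → (1,1) = 295 − 258 = 37.
Column 2: 65 + 41 + 57 + 83 + ? = 295, so (2,2) = 49.
Column 3: 53 + 69 + 35 + 61 + ? = 295, so (2,3) = 77.
Column 5: 43 + 75 + 51 + 67 + ? = 295, so (1,5) = 59.
Row 1 must total 295; the given cells sum to 214, so (1,4) = 81.
Using row 2: 71 + 49 + 77 + 43 + ? → (2,4) = 295 − 240 = 55.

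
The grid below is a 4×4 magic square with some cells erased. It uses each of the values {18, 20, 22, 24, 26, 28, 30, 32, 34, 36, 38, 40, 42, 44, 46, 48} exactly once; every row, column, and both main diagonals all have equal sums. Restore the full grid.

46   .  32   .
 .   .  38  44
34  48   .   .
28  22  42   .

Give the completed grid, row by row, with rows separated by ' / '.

46 36 32 18 / 24 26 38 44 / 34 48 20 30 / 28 22 42 40

The 16 entries sum to 528, so each line sums to 528/4 = 132.
Row 4: 28 + 22 + 42 + ? = 132, so (4,4) = 40.
The remaining cell in column 1 is (2,1) = 132 − 108 = 24.
Column 3: 32 + 38 + 42 + ? = 132, so (3,3) = 20.
Main diagonal needs 132; the known cells sum to 106, so (2,2) = 26.
The remaining cell in anti-diagonal is (1,4) = 132 − 114 = 18.
Using row 1: 46 + 32 + 18 + ? → (1,2) = 132 − 96 = 36.
The remaining cell in row 3 is (3,4) = 132 − 102 = 30.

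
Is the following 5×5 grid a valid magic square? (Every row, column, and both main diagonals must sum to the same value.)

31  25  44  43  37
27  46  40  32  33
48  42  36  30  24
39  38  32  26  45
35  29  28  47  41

No — column 4 sums to 178 but main diagonal sums to 180.

Row 1: 31 + 25 + 44 + 43 + 37 = 180.
Row 2: 27 + 46 + 40 + 32 + 33 = 178.
Row 3: 48 + 42 + 36 + 30 + 24 = 180.
Row 4: 39 + 38 + 32 + 26 + 45 = 180.
Row 5: 35 + 29 + 28 + 47 + 41 = 180.
Column 1: 31 + 27 + 48 + 39 + 35 = 180.
Column 2: 25 + 46 + 42 + 38 + 29 = 180.
Column 3: 44 + 40 + 36 + 32 + 28 = 180.
Column 4: 43 + 32 + 30 + 26 + 47 = 178.
Column 5: 37 + 33 + 24 + 45 + 41 = 180.
Main diagonal: 31 + 46 + 36 + 26 + 41 = 180.
Anti-diagonal: 37 + 32 + 36 + 38 + 35 = 178.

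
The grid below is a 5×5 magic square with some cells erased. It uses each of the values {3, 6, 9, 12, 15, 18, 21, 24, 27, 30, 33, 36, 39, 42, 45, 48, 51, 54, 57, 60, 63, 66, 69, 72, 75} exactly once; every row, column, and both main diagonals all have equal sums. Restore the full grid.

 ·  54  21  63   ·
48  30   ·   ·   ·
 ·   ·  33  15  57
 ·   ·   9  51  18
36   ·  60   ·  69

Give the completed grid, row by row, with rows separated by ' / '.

12 54 21 63 45 / 48 30 72 39 6 / 24 66 33 15 57 / 75 42 9 51 18 / 36 3 60 27 69

The 25 entries sum to 975, so each line sums to 975/5 = 195.
Using column 3: 21 + 33 + 9 + 60 + ? → (2,3) = 195 − 123 = 72.
Main diagonal needs 195; the known cells sum to 183, so (1,1) = 12.
Row 1 must total 195; the given cells sum to 150, so (1,5) = 45.
The remaining cell in column 5 is (2,5) = 195 − 189 = 6.
Using row 2: 48 + 30 + 72 + 6 + ? → (2,4) = 195 − 156 = 39.
Column 4: 63 + 39 + 15 + 51 + ? = 195, so (5,4) = 27.
Using anti-diagonal: 45 + 39 + 33 + 36 + ? → (4,2) = 195 − 153 = 42.
Using row 4: 42 + 9 + 51 + 18 + ? → (4,1) = 195 − 120 = 75.
The remaining cell in row 5 is (5,2) = 195 − 192 = 3.
Column 1 needs 195; the known cells sum to 171, so (3,1) = 24.
From column 2, 195 − (54 + 30 + 42 + 3) gives (3,2) = 66.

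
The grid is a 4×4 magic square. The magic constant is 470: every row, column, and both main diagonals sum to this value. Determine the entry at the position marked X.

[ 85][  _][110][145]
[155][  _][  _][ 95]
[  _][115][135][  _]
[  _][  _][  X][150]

From row 1, 470 − (85 + 110 + 145) gives (1,2) = 130.
Column 4 needs 470; the known cells sum to 390, so (3,4) = 80.
From main diagonal, 470 − (85 + 135 + 150) gives (2,2) = 100.
Row 2 needs 470; the known cells sum to 350, so (2,3) = 120.
The remaining cell in row 3 is (3,1) = 470 − 330 = 140.
Column 1 must total 470; the given cells sum to 380, so (4,1) = 90.
From column 2, 470 − (130 + 100 + 115) gives (4,2) = 125.
The remaining cell in column 3 is (4,3) = 470 − 365 = 105.

105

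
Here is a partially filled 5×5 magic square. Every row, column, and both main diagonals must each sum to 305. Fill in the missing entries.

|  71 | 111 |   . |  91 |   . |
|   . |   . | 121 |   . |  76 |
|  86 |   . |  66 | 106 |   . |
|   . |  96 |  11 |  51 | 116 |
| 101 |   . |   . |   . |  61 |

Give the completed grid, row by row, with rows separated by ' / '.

71 111 26 91 6 / 16 56 121 36 76 / 86 1 66 106 46 / 31 96 11 51 116 / 101 41 81 21 61

The remaining cell in row 4 is (4,1) = 305 − 274 = 31.
Using column 1: 71 + 86 + 31 + 101 + ? → (2,1) = 305 − 289 = 16.
Main diagonal needs 305; the known cells sum to 249, so (2,2) = 56.
Row 2: 16 + 56 + 121 + 76 + ? = 305, so (2,4) = 36.
From column 4, 305 − (91 + 36 + 106 + 51) gives (5,4) = 21.
Anti-diagonal needs 305; the known cells sum to 299, so (1,5) = 6.
From row 1, 305 − (71 + 111 + 91 + 6) gives (1,3) = 26.
Using column 3: 26 + 121 + 66 + 11 + ? → (5,3) = 305 − 224 = 81.
From column 5, 305 − (6 + 76 + 116 + 61) gives (3,5) = 46.
Row 3 must total 305; the given cells sum to 304, so (3,2) = 1.
The remaining cell in row 5 is (5,2) = 305 − 264 = 41.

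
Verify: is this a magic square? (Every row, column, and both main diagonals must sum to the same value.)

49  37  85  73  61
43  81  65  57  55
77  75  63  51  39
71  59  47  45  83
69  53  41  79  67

Row 1: 49 + 37 + 85 + 73 + 61 = 305.
Row 2: 43 + 81 + 65 + 57 + 55 = 301.
Row 3: 77 + 75 + 63 + 51 + 39 = 305.
Row 4: 71 + 59 + 47 + 45 + 83 = 305.
Row 5: 69 + 53 + 41 + 79 + 67 = 309.
Column 1: 49 + 43 + 77 + 71 + 69 = 309.
Column 2: 37 + 81 + 75 + 59 + 53 = 305.
Column 3: 85 + 65 + 63 + 47 + 41 = 301.
Column 4: 73 + 57 + 51 + 45 + 79 = 305.
Column 5: 61 + 55 + 39 + 83 + 67 = 305.
Main diagonal: 49 + 81 + 63 + 45 + 67 = 305.
Anti-diagonal: 61 + 57 + 63 + 59 + 69 = 309.

No — row 3 sums to 305 but column 3 sums to 301.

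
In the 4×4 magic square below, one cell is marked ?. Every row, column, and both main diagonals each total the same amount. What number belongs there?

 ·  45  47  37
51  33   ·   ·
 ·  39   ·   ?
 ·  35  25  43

Column 2 is complete and sums to 152; that is the magic constant.
Row 1: 45 + 47 + 37 + ? = 152, so (1,1) = 23.
Row 4: 35 + 25 + 43 + ? = 152, so (4,1) = 49.
Column 1 must total 152; the given cells sum to 123, so (3,1) = 29.
From main diagonal, 152 − (23 + 33 + 43) gives (3,3) = 53.
Using anti-diagonal: 37 + 39 + 49 + ? → (2,3) = 152 − 125 = 27.
From row 2, 152 − (51 + 33 + 27) gives (2,4) = 41.
Using row 3: 29 + 39 + 53 + ? → (3,4) = 152 − 121 = 31.

31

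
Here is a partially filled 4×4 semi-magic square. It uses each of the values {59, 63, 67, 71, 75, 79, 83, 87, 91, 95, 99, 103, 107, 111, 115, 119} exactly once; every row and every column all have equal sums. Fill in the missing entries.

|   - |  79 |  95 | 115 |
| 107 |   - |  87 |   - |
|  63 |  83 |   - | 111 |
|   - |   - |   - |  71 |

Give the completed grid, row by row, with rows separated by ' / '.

67 79 95 115 / 107 103 87 59 / 63 83 99 111 / 119 91 75 71

The 16 entries sum to 1424, so each line sums to 1424/4 = 356.
Using row 1: 79 + 95 + 115 + ? → (1,1) = 356 − 289 = 67.
Row 3 needs 356; the known cells sum to 257, so (3,3) = 99.
Using column 1: 67 + 107 + 63 + ? → (4,1) = 356 − 237 = 119.
From column 3, 356 − (95 + 87 + 99) gives (4,3) = 75.
The remaining cell in column 4 is (2,4) = 356 − 297 = 59.
Row 2 must total 356; the given cells sum to 253, so (2,2) = 103.
Row 4 needs 356; the known cells sum to 265, so (4,2) = 91.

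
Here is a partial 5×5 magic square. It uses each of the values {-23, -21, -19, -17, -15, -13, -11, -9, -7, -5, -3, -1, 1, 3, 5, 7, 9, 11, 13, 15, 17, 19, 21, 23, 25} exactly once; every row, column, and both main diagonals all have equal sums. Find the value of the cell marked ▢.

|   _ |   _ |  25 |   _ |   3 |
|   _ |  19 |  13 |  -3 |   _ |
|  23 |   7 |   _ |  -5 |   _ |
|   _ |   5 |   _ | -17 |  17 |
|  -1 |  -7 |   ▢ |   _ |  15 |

The 25 entries sum to 25, so each line sums to 25/5 = 5.
From column 2, 5 − (19 + 7 + 5 + (-7)) gives (1,2) = -19.
Using anti-diagonal: 3 + (-3) + 5 + (-1) + ? → (3,3) = 5 − 4 = 1.
Row 3 needs 5; the known cells sum to 26, so (3,5) = -21.
Column 5 must total 5; the given cells sum to 14, so (2,5) = -9.
The remaining cell in main diagonal is (1,1) = 5 − 18 = -13.
Row 1 must total 5; the given cells sum to -4, so (1,4) = 9.
Row 2 needs 5; the known cells sum to 20, so (2,1) = -15.
Column 1 must total 5; the given cells sum to -6, so (4,1) = 11.
Column 4: 9 + (-3) + (-5) + (-17) + ? = 5, so (5,4) = 21.
Row 4 needs 5; the known cells sum to 16, so (4,3) = -11.
Row 5 needs 5; the known cells sum to 28, so (5,3) = -23.

-23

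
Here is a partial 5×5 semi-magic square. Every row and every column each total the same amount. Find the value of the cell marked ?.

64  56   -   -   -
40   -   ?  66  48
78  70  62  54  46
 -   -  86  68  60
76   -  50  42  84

Row 3 is complete and sums to 310; that is the magic constant.
Using row 5: 76 + 50 + 42 + 84 + ? → (5,2) = 310 − 252 = 58.
Using column 1: 64 + 40 + 78 + 76 + ? → (4,1) = 310 − 258 = 52.
Using column 4: 66 + 54 + 68 + 42 + ? → (1,4) = 310 − 230 = 80.
Column 5 needs 310; the known cells sum to 238, so (1,5) = 72.
Row 1 needs 310; the known cells sum to 272, so (1,3) = 38.
Row 4 must total 310; the given cells sum to 266, so (4,2) = 44.
The remaining cell in column 2 is (2,2) = 310 − 228 = 82.
Using column 3: 38 + 62 + 86 + 50 + ? → (2,3) = 310 − 236 = 74.

74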